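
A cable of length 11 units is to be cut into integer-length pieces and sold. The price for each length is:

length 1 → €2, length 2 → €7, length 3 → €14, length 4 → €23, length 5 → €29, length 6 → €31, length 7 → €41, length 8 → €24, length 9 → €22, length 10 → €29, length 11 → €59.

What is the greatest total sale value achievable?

Consider every possible first cut. v[k] is the best of p[i]+v[k−i] over all sellable i≤k.
v[1] = 2
v[2] = 7
v[3] = 14
v[4] = 23
v[5] = 29
v[6] = 31  (first piece 1, then v[5]=29)
v[7] = 41
v[8] = 46  (first piece 4, then v[4]=23)
v[9] = 52  (first piece 4, then v[5]=29)
v[10] = 58  (first piece 5, then v[5]=29)
v[11] = 64  (first piece 4, then v[7]=41)
One optimal cutting: 7 + 4 → €41 + €23 = €64.

64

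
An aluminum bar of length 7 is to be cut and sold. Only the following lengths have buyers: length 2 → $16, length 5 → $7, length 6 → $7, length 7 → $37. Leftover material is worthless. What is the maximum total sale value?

Let f[k] be the best obtainable value from length k. For each k, try every first piece i and keep the best of price[i] + f[k−i].
f[1] = 0
f[2] = 16
f[3] = 16
f[4] = 32  (first piece 2, then f[2]=16)
f[5] = max(16+16, 7+0) = 32
f[6] = max(16+32, 7+0, 7+0) = 48
f[7] = max(16+32, 7+16, 7+0, 37+0) = 48
One optimal cutting: pieces 2 + 2 + 2 with 1 cm of scrap → $48.

48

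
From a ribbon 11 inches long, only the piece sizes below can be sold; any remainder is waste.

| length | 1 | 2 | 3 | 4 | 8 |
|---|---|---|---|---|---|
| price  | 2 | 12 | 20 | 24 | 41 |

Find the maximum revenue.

72

Build f[k] bottom-up: f[k] = max over allowed piece i of (p[i] + f[k−i]).
f[1] = 2
f[2] = 12
f[3] = 20
f[4] = 24  (first piece 2, then f[2]=12)
f[5] = 32  (first piece 2, then f[3]=20)
f[6] = 40  (first piece 3, then f[3]=20)
f[7] = 44  (first piece 2, then f[5]=32)
f[8] = 52  (first piece 2, then f[6]=40)
f[9] = 60  (first piece 3, then f[6]=40)
f[10] = 64  (first piece 2, then f[8]=52)
f[11] = 72  (first piece 2, then f[9]=60)
One optimal cutting: 3 + 3 + 3 + 2 → ¢72.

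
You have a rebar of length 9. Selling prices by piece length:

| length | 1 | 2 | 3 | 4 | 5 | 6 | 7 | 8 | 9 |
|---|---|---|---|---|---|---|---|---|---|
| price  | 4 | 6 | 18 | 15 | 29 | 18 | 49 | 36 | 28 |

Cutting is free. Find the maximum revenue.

57

Build R[k] bottom-up: R[k] = max over allowed piece i of (p[i] + R[k−i]).
R[1] = 4
R[2] = max(4+4, 6+0) = 8
R[3] = max(4+8, 6+4, 18+0) = 18
R[4] = max(4+18, 6+8, 18+4, 15+0) = 22
R[5] = max(4+22, 6+18, 18+8, 15+4, 29+0) = 29
R[6] = max(4+29, 6+22, 18+18, 15+8, 29+4, 18+0) = 36
R[7] = max(4+36, 6+29, 18+22, …, 18+4, 49+0) = 49
R[8] = max(4+49, 6+36, 18+29, …, 49+4, 36+0) = 53
R[9] = max(4+53, 6+49, 18+36, …, 36+4, 28+0) = 57
One optimal cutting: 7 + 1 + 1 → ₹49 + ₹4 + ₹4 = ₹57.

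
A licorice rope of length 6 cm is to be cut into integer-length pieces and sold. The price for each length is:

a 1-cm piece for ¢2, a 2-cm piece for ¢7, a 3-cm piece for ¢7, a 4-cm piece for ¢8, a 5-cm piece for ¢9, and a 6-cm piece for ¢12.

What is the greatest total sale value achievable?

21

Consider every possible first cut. r[k] is the best of p[i]+r[k−i] over all sellable i≤k.
r[1] = 2
r[2] = 7
r[3] = 9  (first piece 1, then r[2]=7)
r[4] = 14  (first piece 2, then r[2]=7)
r[5] = 16  (first piece 1, then r[4]=14)
r[6] = 21  (first piece 2, then r[4]=14)
One optimal cutting: 2 + 2 + 2 → ¢7 + ¢7 + ¢7 = ¢21.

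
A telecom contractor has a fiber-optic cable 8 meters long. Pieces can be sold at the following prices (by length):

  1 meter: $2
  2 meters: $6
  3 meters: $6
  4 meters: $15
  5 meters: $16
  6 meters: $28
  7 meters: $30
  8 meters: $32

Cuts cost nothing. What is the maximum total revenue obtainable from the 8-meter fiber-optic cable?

34

Let R[k] be the best obtainable value from length k. For each k, try every first piece i and keep the best of price[i] + R[k−i].
R[1] = 2
R[2] = max(2+2, 6+0) = 6
R[3] = max(2+6, 6+2, 6+0) = 8
R[4] = max(2+8, 6+6, 6+2, 15+0) = 15
R[5] = max(2+15, 6+8, 6+6, 15+2, 16+0) = 17
R[6] = max(2+17, 6+15, 6+8, 15+6, 16+2, 28+0) = 28
R[7] = max(2+28, 6+17, 6+15, …, 28+2, 30+0) = 30
R[8] = max(2+30, 6+28, 6+17, …, 30+2, 32+0) = 34
One optimal cutting: 6 + 2 → $28 + $6 = $34.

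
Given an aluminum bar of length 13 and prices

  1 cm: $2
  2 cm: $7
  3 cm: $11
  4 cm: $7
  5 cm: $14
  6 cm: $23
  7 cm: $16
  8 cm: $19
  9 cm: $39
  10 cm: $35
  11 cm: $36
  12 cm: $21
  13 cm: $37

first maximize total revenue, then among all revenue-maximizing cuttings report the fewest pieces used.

Let r[k] be the best obtainable value from length k. For each k, try every first piece i and keep the best of price[i] + r[k−i].
r[1] = 2
r[2] = 7
r[3] = 11
r[4] = 14  (first piece 2, then r[2]=7)
r[5] = 18  (first piece 2, then r[3]=11)
r[6] = 23
r[7] = 25  (first piece 1, then r[6]=23)
r[8] = 30  (first piece 2, then r[6]=23)
r[9] = 39
r[10] = 41  (first piece 1, then r[9]=39)
r[11] = 46  (first piece 2, then r[9]=39)
r[12] = 50  (first piece 3, then r[9]=39)
r[13] = 53  (first piece 2, then r[11]=46)
Maximum revenue is $53.
Now minimize piece count subject to staying optimal: for each k, pieces[k] = 1 + min over i with p[i]+r[k−i]=r[k] of pieces[k−i].
pieces[10] = 2
pieces[11] = 2
pieces[12] = 2
pieces[13] = 3

3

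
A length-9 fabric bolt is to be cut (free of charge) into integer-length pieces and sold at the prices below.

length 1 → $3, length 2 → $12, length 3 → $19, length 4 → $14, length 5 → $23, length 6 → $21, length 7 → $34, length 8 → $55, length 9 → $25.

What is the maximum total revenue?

Build R[k] bottom-up: R[k] = max over allowed piece i of (p[i] + R[k−i]).
R[1] = 3
R[2] = max(3+3, 12+0) = 12
R[3] = max(3+12, 12+3, 19+0) = 19
R[4] = max(3+19, 12+12, 19+3, 14+0) = 24
R[5] = max(3+24, 12+19, 19+12, 14+3, 23+0) = 31
R[6] = max(3+31, 12+24, 19+19, 14+12, 23+3, 21+0) = 38
R[7] = max(3+38, 12+31, 19+24, …, 21+3, 34+0) = 43
R[8] = max(3+43, 12+38, 19+31, …, 34+3, 55+0) = 55
R[9] = max(3+55, 12+43, 19+38, …, 55+3, 25+0) = 58
One optimal cutting: 8 + 1 → $55 + $3 = $58.

58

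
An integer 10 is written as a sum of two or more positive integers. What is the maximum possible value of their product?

36

Let f[k] be the best product for length k (with at least one cut). For each first piece i, the rest contributes max(k−i, f[k−i]).
f[2] = 1·max(1,0) = 1·1 = 1
f[3] = 1·max(2,1) = 1·2 = 2
f[4] = 2·max(2,1) = 2·2 = 4
f[5] = 2·max(3,2) = 2·3 = 6
f[6] = 3·max(3,2) = 3·3 = 9
f[7] = 2·max(5,6) = 2·6 = 12
f[8] = 2·max(6,9) = 2·9 = 18
f[9] = 3·max(6,9) = 3·9 = 27
f[10] = 2·max(8,18) = 2·18 = 36
One optimal split: 3 + 3 + 2 + 2; product 3·3·2·2 = 36.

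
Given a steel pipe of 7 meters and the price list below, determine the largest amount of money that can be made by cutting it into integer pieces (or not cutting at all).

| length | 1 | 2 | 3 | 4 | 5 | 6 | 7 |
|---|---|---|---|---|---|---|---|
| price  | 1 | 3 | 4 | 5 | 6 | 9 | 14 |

Build R[k] bottom-up: R[k] = max over allowed piece i of (p[i] + R[k−i]).
R[1] = 1
R[2] = 3
R[3] = 4  (first piece 1, then R[2]=3)
R[4] = 6  (first piece 2, then R[2]=3)
R[5] = 7  (first piece 1, then R[4]=6)
R[6] = 9  (first piece 2, then R[4]=6)
R[7] = 14
Best is to sell the whole 7-meter piece uncut for $14.

14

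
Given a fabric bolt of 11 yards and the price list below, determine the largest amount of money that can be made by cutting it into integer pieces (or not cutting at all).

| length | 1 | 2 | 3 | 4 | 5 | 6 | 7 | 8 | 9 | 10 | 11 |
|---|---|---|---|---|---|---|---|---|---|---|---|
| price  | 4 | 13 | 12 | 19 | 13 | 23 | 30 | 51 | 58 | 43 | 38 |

Let v[k] be the best obtainable value from length k. For each k, try every first piece i and keep the best of price[i] + v[k−i].
v[1] = 4
v[2] = max(4+4, 13+0) = 13
v[3] = max(4+13, 13+4, 12+0) = 17
v[4] = max(4+17, 13+13, 12+4, 19+0) = 26
v[5] = max(4+26, 13+17, 12+13, 19+4, 13+0) = 30
v[6] = max(4+30, 13+26, 12+17, 19+13, 13+4, 23+0) = 39
v[7] = max(4+39, 13+30, 12+26, …, 23+4, 30+0) = 43
v[8] = max(4+43, 13+39, 12+30, …, 30+4, 51+0) = 52
v[9] = max(4+52, 13+43, 12+39, …, 51+4, 58+0) = 58
v[10] = max(4+58, 13+52, 12+43, …, 58+4, 43+0) = 65
v[11] = max(4+65, 13+58, 12+52, …, 43+4, 38+0) = 71
One optimal cutting: 9 + 2 → $58 + $13 = $71.

71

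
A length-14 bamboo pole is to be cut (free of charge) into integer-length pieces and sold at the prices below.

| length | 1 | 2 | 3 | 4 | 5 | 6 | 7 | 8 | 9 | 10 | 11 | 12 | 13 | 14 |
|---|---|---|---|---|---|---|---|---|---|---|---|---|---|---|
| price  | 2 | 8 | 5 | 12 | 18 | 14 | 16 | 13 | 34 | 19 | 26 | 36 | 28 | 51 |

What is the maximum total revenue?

Build v[k] bottom-up: v[k] = max over allowed piece i of (p[i] + v[k−i]).
v[1] = 2
v[2] = 8
v[3] = 10  (first piece 1, then v[2]=8)
v[4] = 16  (first piece 2, then v[2]=8)
v[5] = 18  (first piece 1, then v[4]=16)
v[6] = 24  (first piece 2, then v[4]=16)
v[7] = 26  (first piece 1, then v[6]=24)
v[8] = 32  (first piece 2, then v[6]=24)
v[9] = 34  (first piece 1, then v[8]=32)
v[10] = 40  (first piece 2, then v[8]=32)
v[11] = 42  (first piece 1, then v[10]=40)
v[12] = 48  (first piece 2, then v[10]=40)
v[13] = 50  (first piece 1, then v[12]=48)
v[14] = 56  (first piece 2, then v[12]=48)
One optimal cutting: 2 + 2 + 2 + 2 + 2 + 2 + 2 → $8 + $8 + $8 + $8 + $8 + $8 + $8 = $56.

56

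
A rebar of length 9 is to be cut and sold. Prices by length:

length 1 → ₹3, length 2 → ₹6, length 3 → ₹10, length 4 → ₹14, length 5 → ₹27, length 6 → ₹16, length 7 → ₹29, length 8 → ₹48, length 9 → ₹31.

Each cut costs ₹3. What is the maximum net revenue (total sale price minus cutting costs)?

48

Build v[k] bottom-up: v[k] = max over allowed piece i of (p[i] + v[k−i]) − 3 per cut.
v[1] = 3
v[2] = max(3+3-3, 6+0) = 6
v[3] = max(3+6-3, 6+3-3, 10+0) = 10
v[4] = max(3+10-3, 6+6-3, 10+3-3, 14+0) = 14
v[5] = max(3+14-3, 6+10-3, 10+6-3, 14+3-3, 27+0) = 27
v[6] = max(3+27-3, 6+14-3, 10+10-3, 14+6-3, 27+3-3, 16+0) = 27
v[7] = max(3+27-3, 6+27-3, 10+14-3, …, 16+3-3, 29+0) = 30
v[8] = max(3+30-3, 6+27-3, 10+27-3, …, 29+3-3, 48+0) = 48
v[9] = max(3+48-3, 6+30-3, 10+27-3, …, 48+3-3, 31+0) = 48
One optimal plan: pieces 8 + 1 (1 cut) → ₹51 − ₹3 = ₹48.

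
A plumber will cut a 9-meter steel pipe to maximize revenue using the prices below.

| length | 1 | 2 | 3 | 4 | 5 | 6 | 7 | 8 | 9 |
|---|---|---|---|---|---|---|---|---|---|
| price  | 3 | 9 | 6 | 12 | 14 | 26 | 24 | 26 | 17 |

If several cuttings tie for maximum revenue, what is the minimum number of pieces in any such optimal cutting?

Build r[k] bottom-up: r[k] = max over allowed piece i of (p[i] + r[k−i]).
r[1] = 3
r[2] = max(3+3, 9+0) = 9
r[3] = max(3+9, 9+3, 6+0) = 12
r[4] = max(3+12, 9+9, 6+3, 12+0) = 18
r[5] = max(3+18, 9+12, 6+9, 12+3, 14+0) = 21
r[6] = max(3+21, 9+18, 6+12, 12+9, 14+3, 26+0) = 27
r[7] = max(3+27, 9+21, 6+18, …, 26+3, 24+0) = 30
r[8] = max(3+30, 9+27, 6+21, …, 24+3, 26+0) = 36
r[9] = max(3+36, 9+30, 6+27, …, 26+3, 17+0) = 39
Maximum revenue is $39.
Now minimize piece count subject to staying optimal: for each k, pieces[k] = 1 + min over i with p[i]+r[k−i]=r[k] of pieces[k−i].
pieces[6] = 3
pieces[7] = 4
pieces[8] = 4
pieces[9] = 5

5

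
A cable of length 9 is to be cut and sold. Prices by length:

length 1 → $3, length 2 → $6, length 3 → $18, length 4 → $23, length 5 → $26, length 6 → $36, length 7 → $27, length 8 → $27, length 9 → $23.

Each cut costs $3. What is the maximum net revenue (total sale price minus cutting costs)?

Let v[k] be the best obtainable value from length k. For each k, try every first piece i and keep the best of price[i] + v[k−i] minus the 3 cut fee when i<k.
v[1] = 3
v[2] = 6
v[3] = 18
v[4] = 23
v[5] = 26
v[6] = 36
v[7] = 38  (first piece 3, then v[4]=23)
v[8] = 43  (first piece 4, then v[4]=23)
v[9] = 51  (first piece 3, then v[6]=36)
One optimal plan: pieces 6 + 3 (1 cut) → $54 − $3 = $51.

51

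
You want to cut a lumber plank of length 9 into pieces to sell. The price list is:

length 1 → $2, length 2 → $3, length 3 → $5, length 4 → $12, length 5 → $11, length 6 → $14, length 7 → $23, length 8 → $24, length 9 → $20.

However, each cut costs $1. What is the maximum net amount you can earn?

Let r[k] be the best obtainable value from length k. For each k, try every first piece i and keep the best of price[i] + r[k−i] minus the 1 cut fee when i<k.
r[1] = 2
r[2] = 3  (first piece 1, then r[1]=2)
r[3] = 5
r[4] = 12
r[5] = 13  (first piece 1, then r[4]=12)
r[6] = 14  (first piece 1, then r[5]=13)
r[7] = 23
r[8] = 24  (first piece 1, then r[7]=23)
r[9] = 25  (first piece 1, then r[8]=24)
One optimal plan: pieces 7 + 1 + 1 (2 cuts) → $27 − $2 = $25.

25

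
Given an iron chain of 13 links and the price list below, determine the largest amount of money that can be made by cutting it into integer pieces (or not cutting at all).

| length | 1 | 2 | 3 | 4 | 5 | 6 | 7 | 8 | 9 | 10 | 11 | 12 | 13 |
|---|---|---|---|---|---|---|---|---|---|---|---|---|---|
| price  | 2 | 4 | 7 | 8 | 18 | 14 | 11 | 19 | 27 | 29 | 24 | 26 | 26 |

Consider every possible first cut. R[k] is the best of p[i]+R[k−i] over all sellable i≤k.
R[1] = 2
R[2] = 4  (first piece 1, then R[1]=2)
R[3] = 7
R[4] = 9  (first piece 1, then R[3]=7)
R[5] = 18
R[6] = 20  (first piece 1, then R[5]=18)
R[7] = 22  (first piece 1, then R[6]=20)
R[8] = 25  (first piece 3, then R[5]=18)
R[9] = 27  (first piece 1, then R[8]=25)
R[10] = 36  (first piece 5, then R[5]=18)
R[11] = 38  (first piece 1, then R[10]=36)
R[12] = 40  (first piece 1, then R[11]=38)
R[13] = 43  (first piece 3, then R[10]=36)
One optimal cutting: 5 + 5 + 3 → $18 + $18 + $7 = $43.

43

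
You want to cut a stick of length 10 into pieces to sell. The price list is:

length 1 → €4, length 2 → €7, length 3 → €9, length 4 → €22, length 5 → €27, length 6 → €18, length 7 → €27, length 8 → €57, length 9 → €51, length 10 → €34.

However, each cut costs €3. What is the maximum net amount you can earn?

61

Consider every possible first cut. net[k] is the best of p[i]+net[k−i] over all sellable i≤k, charging 3 whenever i<k.
net[1] = 4
net[2] = 7
net[3] = 9
net[4] = 22
net[5] = 27
net[6] = 28  (first piece 1, then net[5]=27)
net[7] = 31  (first piece 2, then net[5]=27)
net[8] = 57
net[9] = 58  (first piece 1, then net[8]=57)
net[10] = 61  (first piece 2, then net[8]=57)
One optimal plan: pieces 8 + 2 (1 cut) → €64 − €3 = €61.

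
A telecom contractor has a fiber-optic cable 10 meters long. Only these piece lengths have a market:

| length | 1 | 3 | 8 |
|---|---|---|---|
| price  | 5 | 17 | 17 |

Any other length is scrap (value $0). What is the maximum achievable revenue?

56

Build r[k] bottom-up: r[k] = max over allowed piece i of (p[i] + r[k−i]).
r[1] = 5
r[2] = 10  (first piece 1, then r[1]=5)
r[3] = max(5+10, 17+0) = 17
r[4] = max(5+17, 17+5) = 22
r[5] = max(5+22, 17+10) = 27
r[6] = max(5+27, 17+17) = 34
r[7] = max(5+34, 17+22) = 39
r[8] = max(5+39, 17+27, 17+0) = 44
r[9] = max(5+44, 17+34, 17+5) = 51
r[10] = max(5+51, 17+39, 17+10) = 56
One optimal cutting: 3 + 3 + 3 + 1 → $56.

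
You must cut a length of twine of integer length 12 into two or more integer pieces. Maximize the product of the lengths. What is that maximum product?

Define g[k] = max over 1≤i<k of i · max(k−i, g[k−i]); the inner max lets the remainder stay uncut if that's better.
g[2] = 1·max(1,0) = 1·1 = 1
g[3] = 1·max(2,1) = 1·2 = 2
g[4] = 2·max(2,1) = 2·2 = 4
g[5] = 2·max(3,2) = 2·3 = 6
g[6] = 3·max(3,2) = 3·3 = 9
g[7] = 2·max(5,6) = 2·6 = 12
g[8] = 2·max(6,9) = 2·9 = 18
g[9] = 3·max(6,9) = 3·9 = 27
g[10] = 2·max(8,18) = 2·18 = 36
g[11] = 2·max(9,27) = 2·27 = 54
g[12] = 3·max(9,27) = 3·27 = 81
One optimal split: 3 + 3 + 3 + 3; product 3·3·3·3 = 81.

81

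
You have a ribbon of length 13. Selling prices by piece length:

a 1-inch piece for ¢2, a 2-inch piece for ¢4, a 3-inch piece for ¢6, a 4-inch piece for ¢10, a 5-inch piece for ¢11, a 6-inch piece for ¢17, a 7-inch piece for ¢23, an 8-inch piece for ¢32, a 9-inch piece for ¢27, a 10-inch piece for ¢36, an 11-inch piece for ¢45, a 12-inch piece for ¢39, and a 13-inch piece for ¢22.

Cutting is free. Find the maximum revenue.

Build v[k] bottom-up: v[k] = max over allowed piece i of (p[i] + v[k−i]).
v[1] = 2
v[2] = max(2+2, 4+0) = 4
v[3] = max(2+4, 4+2, 6+0) = 6
v[4] = max(2+6, 4+4, 6+2, 10+0) = 10
v[5] = max(2+10, 4+6, 6+4, 10+2, 11+0) = 12
v[6] = max(2+12, 4+10, 6+6, 10+4, 11+2, 17+0) = 17
v[7] = max(2+17, 4+12, 6+10, …, 17+2, 23+0) = 23
v[8] = max(2+23, 4+17, 6+12, …, 23+2, 32+0) = 32
v[9] = max(2+32, 4+23, 6+17, …, 32+2, 27+0) = 34
v[10] = max(2+34, 4+32, 6+23, …, 27+2, 36+0) = 36
v[11] = max(2+36, 4+34, 6+32, …, 36+2, 45+0) = 45
v[12] = max(2+45, 4+36, 6+34, …, 45+2, 39+0) = 47
v[13] = max(2+47, 4+45, 6+36, …, 39+2, 22+0) = 49
One optimal cutting: 11 + 1 + 1 → ¢45 + ¢2 + ¢2 = ¢49.

49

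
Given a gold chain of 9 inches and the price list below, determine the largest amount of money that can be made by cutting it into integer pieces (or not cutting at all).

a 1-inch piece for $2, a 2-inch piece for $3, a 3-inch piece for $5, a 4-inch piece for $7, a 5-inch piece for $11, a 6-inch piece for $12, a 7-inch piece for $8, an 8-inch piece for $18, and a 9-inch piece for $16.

Let r[k] be the best obtainable value from length k. For each k, try every first piece i and keep the best of price[i] + r[k−i].
r[1] = 2
r[2] = max(2+2, 3+0) = 4
r[3] = max(2+4, 3+2, 5+0) = 6
r[4] = max(2+6, 3+4, 5+2, 7+0) = 8
r[5] = max(2+8, 3+6, 5+4, 7+2, 11+0) = 11
r[6] = max(2+11, 3+8, 5+6, 7+4, 11+2, 12+0) = 13
r[7] = max(2+13, 3+11, 5+8, …, 12+2, 8+0) = 15
r[8] = max(2+15, 3+13, 5+11, …, 8+2, 18+0) = 18
r[9] = max(2+18, 3+15, 5+13, …, 18+2, 16+0) = 20
One optimal cutting: 8 + 1 → $18 + $2 = $20.

20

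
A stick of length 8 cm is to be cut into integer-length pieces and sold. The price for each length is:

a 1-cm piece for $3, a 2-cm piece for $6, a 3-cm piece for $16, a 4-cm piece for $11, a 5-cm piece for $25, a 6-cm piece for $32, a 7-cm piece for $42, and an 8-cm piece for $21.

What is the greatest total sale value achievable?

45

Consider every possible first cut. r[k] is the best of p[i]+r[k−i] over all sellable i≤k.
r[1] = 3
r[2] = max(3+3, 6+0) = 6
r[3] = max(3+6, 6+3, 16+0) = 16
r[4] = max(3+16, 6+6, 16+3, 11+0) = 19
r[5] = max(3+19, 6+16, 16+6, 11+3, 25+0) = 25
r[6] = max(3+25, 6+19, 16+16, 11+6, 25+3, 32+0) = 32
r[7] = max(3+32, 6+25, 16+19, …, 32+3, 42+0) = 42
r[8] = max(3+42, 6+32, 16+25, …, 42+3, 21+0) = 45
One optimal cutting: 7 + 1 → $42 + $3 = $45.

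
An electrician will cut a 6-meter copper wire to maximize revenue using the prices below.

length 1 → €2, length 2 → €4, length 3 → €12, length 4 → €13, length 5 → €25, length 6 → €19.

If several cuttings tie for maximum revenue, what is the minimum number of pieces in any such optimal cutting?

Let r[k] be the best obtainable value from length k. For each k, try every first piece i and keep the best of price[i] + r[k−i].
r[1] = 2
r[2] = max(2+2, 4+0) = 4
r[3] = max(2+4, 4+2, 12+0) = 12
r[4] = max(2+12, 4+4, 12+2, 13+0) = 14
r[5] = max(2+14, 4+12, 12+4, 13+2, 25+0) = 25
r[6] = max(2+25, 4+14, 12+12, 13+4, 25+2, 19+0) = 27
Maximum revenue is €27.
Now minimize piece count subject to staying optimal: for each k, pieces[k] = 1 + min over i with p[i]+r[k−i]=r[k] of pieces[k−i].
pieces[3] = 1
pieces[4] = 2
pieces[5] = 1
pieces[6] = 2

2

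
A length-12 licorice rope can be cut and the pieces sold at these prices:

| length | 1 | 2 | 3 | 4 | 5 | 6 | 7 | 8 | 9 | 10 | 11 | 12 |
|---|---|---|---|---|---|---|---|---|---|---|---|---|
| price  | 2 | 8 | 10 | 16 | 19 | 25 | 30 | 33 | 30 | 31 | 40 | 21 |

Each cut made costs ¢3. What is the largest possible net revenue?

Let v[k] be the best obtainable value from length k. For each k, try every first piece i and keep the best of price[i] + v[k−i] minus the 3 cut fee when i<k.
v[1] = 2
v[2] = 8
v[3] = 10
v[4] = 16
v[5] = 19
v[6] = 25
v[7] = 30
v[8] = 33
v[9] = 35  (first piece 2, then v[7]=30)
v[10] = 38  (first piece 2, then v[8]=33)
v[11] = 43  (first piece 4, then v[7]=30)
v[12] = 47  (first piece 6, then v[6]=25)
One optimal plan: pieces 6 + 6 (1 cut) → ¢50 − ¢3 = ¢47.

47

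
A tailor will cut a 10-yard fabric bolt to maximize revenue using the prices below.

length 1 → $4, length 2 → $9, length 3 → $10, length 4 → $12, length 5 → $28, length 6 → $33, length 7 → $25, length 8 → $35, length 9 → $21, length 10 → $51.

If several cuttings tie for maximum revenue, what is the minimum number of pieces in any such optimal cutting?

2

Let r[k] be the best obtainable value from length k. For each k, try every first piece i and keep the best of price[i] + r[k−i].
r[1] = 4
r[2] = max(4+4, 9+0) = 9
r[3] = max(4+9, 9+4, 10+0) = 13
r[4] = max(4+13, 9+9, 10+4, 12+0) = 18
r[5] = max(4+18, 9+13, 10+9, 12+4, 28+0) = 28
r[6] = max(4+28, 9+18, 10+13, 12+9, 28+4, 33+0) = 33
r[7] = max(4+33, 9+28, 10+18, …, 33+4, 25+0) = 37
r[8] = max(4+37, 9+33, 10+28, …, 25+4, 35+0) = 42
r[9] = max(4+42, 9+37, 10+33, …, 35+4, 21+0) = 46
r[10] = max(4+46, 9+42, 10+37, …, 21+4, 51+0) = 56
Maximum revenue is $56.
Now minimize piece count subject to staying optimal: for each k, pieces[k] = 1 + min over i with p[i]+r[k−i]=r[k] of pieces[k−i].
pieces[7] = 2
pieces[8] = 2
pieces[9] = 3
pieces[10] = 2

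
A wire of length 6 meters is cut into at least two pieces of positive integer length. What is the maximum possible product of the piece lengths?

Define P[k] = max over 1≤i<k of i · max(k−i, P[k−i]); the inner max lets the remainder stay uncut if that's better.
P[2] = 1×max(1,0) = 1×1 = 1
P[3] = max(1×2, 2×1) = 2
P[4] = max(1×3, 2×2, 3×1) = 4
P[5] = max(1×4, 2×3, 3×2, 4×1) = 6
P[6] = max(1×6, 2×4, 3×3, 4×2, 5×1) = 9
One optimal split: 3 + 3; product 3×3 = 9.

9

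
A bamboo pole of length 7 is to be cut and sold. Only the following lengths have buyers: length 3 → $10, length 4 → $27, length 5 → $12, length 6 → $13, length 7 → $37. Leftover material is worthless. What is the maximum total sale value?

37

Build r[k] bottom-up: r[k] = max over allowed piece i of (p[i] + r[k−i]).
r[1] = 0
r[2] = 0
r[3] = 10
r[4] = max(10+0, 27+0) = 27
r[5] = max(10+0, 27+0, 12+0) = 27
r[6] = max(10+10, 27+0, 12+0, 13+0) = 27
r[7] = max(10+27, 27+10, 12+0, 13+0, 37+0) = 37
One optimal cutting: 4 + 3 → $37.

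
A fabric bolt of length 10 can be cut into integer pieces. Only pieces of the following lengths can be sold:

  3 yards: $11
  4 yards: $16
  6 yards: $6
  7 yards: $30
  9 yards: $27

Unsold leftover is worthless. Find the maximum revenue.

Consider every possible first cut. r[k] is the best of p[i]+r[k−i] over all sellable i≤k.
r[1] = 0
r[2] = 0
r[3] = 11
r[4] = max(11+0, 16+0) = 16
r[5] = max(11+0, 16+0) = 16
r[6] = max(11+11, 16+0, 6+0) = 22
r[7] = max(11+16, 16+11, 6+0, 30+0) = 30
r[8] = max(11+16, 16+16, 6+0, 30+0) = 32
r[9] = max(11+22, 16+16, 6+11, 30+0, 27+0) = 33
r[10] = max(11+30, 16+22, 6+16, 30+11, 27+0) = 41
One optimal cutting: 7 + 3 → $41.

41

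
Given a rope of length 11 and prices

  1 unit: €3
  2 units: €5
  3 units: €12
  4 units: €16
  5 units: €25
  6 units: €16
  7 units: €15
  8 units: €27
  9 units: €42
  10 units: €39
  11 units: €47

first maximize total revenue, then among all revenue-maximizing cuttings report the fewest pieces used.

Let r[k] be the best obtainable value from length k. For each k, try every first piece i and keep the best of price[i] + r[k−i].
r[1] = 3
r[2] = 6  (first piece 1, then r[1]=3)
r[3] = 12
r[4] = 16
r[5] = 25
r[6] = 28  (first piece 1, then r[5]=25)
r[7] = 31  (first piece 1, then r[6]=28)
r[8] = 37  (first piece 3, then r[5]=25)
r[9] = 42
r[10] = 50  (first piece 5, then r[5]=25)
r[11] = 53  (first piece 1, then r[10]=50)
Maximum revenue is €53.
Now minimize piece count subject to staying optimal: for each k, pieces[k] = 1 + min over i with p[i]+r[k−i]=r[k] of pieces[k−i].
pieces[8] = 2
pieces[9] = 1
pieces[10] = 2
pieces[11] = 3

3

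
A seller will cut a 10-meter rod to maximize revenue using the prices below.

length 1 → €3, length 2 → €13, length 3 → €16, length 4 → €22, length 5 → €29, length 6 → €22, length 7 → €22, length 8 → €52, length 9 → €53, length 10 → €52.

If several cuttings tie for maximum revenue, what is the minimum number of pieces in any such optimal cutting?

2

Build r[k] bottom-up: r[k] = max over allowed piece i of (p[i] + r[k−i]).
r[1] = 3
r[2] = 13
r[3] = 16  (first piece 1, then r[2]=13)
r[4] = 26  (first piece 2, then r[2]=13)
r[5] = 29  (first piece 1, then r[4]=26)
r[6] = 39  (first piece 2, then r[4]=26)
r[7] = 42  (first piece 1, then r[6]=39)
r[8] = 52  (first piece 2, then r[6]=39)
r[9] = 55  (first piece 1, then r[8]=52)
r[10] = 65  (first piece 2, then r[8]=52)
Maximum revenue is €65.
Now minimize piece count subject to staying optimal: for each k, pieces[k] = 1 + min over i with p[i]+r[k−i]=r[k] of pieces[k−i].
pieces[7] = 2
pieces[8] = 1
pieces[9] = 2
pieces[10] = 2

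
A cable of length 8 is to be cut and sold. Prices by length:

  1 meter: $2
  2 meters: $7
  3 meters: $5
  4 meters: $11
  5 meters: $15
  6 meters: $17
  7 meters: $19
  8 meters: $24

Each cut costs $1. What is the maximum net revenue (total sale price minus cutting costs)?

Let net[k] be the best obtainable value from length k. For each k, try every first piece i and keep the best of price[i] + net[k−i] minus the 1 cut fee when i<k.
net[1] = 2
net[2] = max(2+2-1, 7+0) = 7
net[3] = max(2+7-1, 7+2-1, 5+0) = 8
net[4] = max(2+8-1, 7+7-1, 5+2-1, 11+0) = 13
net[5] = max(2+13-1, 7+8-1, 5+7-1, 11+2-1, 15+0) = 15
net[6] = max(2+15-1, 7+13-1, 5+8-1, 11+7-1, 15+2-1, 17+0) = 19
net[7] = max(2+19-1, 7+15-1, 5+13-1, …, 17+2-1, 19+0) = 21
net[8] = max(2+21-1, 7+19-1, 5+15-1, …, 19+2-1, 24+0) = 25
One optimal plan: pieces 2 + 2 + 2 + 2 (3 cuts) → $28 − $3 = $25.

25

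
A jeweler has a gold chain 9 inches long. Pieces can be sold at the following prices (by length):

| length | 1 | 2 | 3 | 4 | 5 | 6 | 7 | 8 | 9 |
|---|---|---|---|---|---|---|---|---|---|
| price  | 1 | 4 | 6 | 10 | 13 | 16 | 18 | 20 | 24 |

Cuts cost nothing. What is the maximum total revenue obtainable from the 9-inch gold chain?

24

Let best[k] be the best obtainable value from length k. For each k, try every first piece i and keep the best of price[i] + best[k−i].
best[1] = 1
best[2] = max(1+1, 4+0) = 4
best[3] = max(1+4, 4+1, 6+0) = 6
best[4] = max(1+6, 4+4, 6+1, 10+0) = 10
best[5] = max(1+10, 4+6, 6+4, 10+1, 13+0) = 13
best[6] = max(1+13, 4+10, 6+6, 10+4, 13+1, 16+0) = 16
best[7] = max(1+16, 4+13, 6+10, …, 16+1, 18+0) = 18
best[8] = max(1+18, 4+16, 6+13, …, 18+1, 20+0) = 20
best[9] = max(1+20, 4+18, 6+16, …, 20+1, 24+0) = 24
Best is to sell the whole 9-inch piece uncut for $24.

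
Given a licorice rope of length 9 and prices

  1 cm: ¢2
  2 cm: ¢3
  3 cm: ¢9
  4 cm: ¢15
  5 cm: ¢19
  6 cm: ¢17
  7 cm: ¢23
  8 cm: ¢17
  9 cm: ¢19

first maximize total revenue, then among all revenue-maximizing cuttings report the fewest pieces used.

2

Build r[k] bottom-up: r[k] = max over allowed piece i of (p[i] + r[k−i]).
r[1] = 2
r[2] = max(2+2, 3+0) = 4
r[3] = max(2+4, 3+2, 9+0) = 9
r[4] = max(2+9, 3+4, 9+2, 15+0) = 15
r[5] = max(2+15, 3+9, 9+4, 15+2, 19+0) = 19
r[6] = max(2+19, 3+15, 9+9, 15+4, 19+2, 17+0) = 21
r[7] = max(2+21, 3+19, 9+15, …, 17+2, 23+0) = 24
r[8] = max(2+24, 3+21, 9+19, …, 23+2, 17+0) = 30
r[9] = max(2+30, 3+24, 9+21, …, 17+2, 19+0) = 34
Maximum revenue is ¢34.
Now minimize piece count subject to staying optimal: for each k, pieces[k] = 1 + min over i with p[i]+r[k−i]=r[k] of pieces[k−i].
pieces[6] = 2
pieces[7] = 2
pieces[8] = 2
pieces[9] = 2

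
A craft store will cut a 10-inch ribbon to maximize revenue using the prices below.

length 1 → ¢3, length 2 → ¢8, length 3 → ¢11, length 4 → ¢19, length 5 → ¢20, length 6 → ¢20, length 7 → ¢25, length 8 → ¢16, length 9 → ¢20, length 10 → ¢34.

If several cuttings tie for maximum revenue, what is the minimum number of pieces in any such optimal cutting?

3

Consider every possible first cut. r[k] is the best of p[i]+r[k−i] over all sellable i≤k.
r[1] = 3
r[2] = max(3+3, 8+0) = 8
r[3] = max(3+8, 8+3, 11+0) = 11
r[4] = max(3+11, 8+8, 11+3, 19+0) = 19
r[5] = max(3+19, 8+11, 11+8, 19+3, 20+0) = 22
r[6] = max(3+22, 8+19, 11+11, 19+8, 20+3, 20+0) = 27
r[7] = max(3+27, 8+22, 11+19, …, 20+3, 25+0) = 30
r[8] = max(3+30, 8+27, 11+22, …, 25+3, 16+0) = 38
r[9] = max(3+38, 8+30, 11+27, …, 16+3, 20+0) = 41
r[10] = max(3+41, 8+38, 11+30, …, 20+3, 34+0) = 46
Maximum revenue is ¢46.
Now minimize piece count subject to staying optimal: for each k, pieces[k] = 1 + min over i with p[i]+r[k−i]=r[k] of pieces[k−i].
pieces[7] = 2
pieces[8] = 2
pieces[9] = 3
pieces[10] = 3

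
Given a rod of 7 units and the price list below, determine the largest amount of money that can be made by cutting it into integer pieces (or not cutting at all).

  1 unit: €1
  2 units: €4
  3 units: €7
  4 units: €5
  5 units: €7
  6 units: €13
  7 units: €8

Let r[k] be the best obtainable value from length k. For each k, try every first piece i and keep the best of price[i] + r[k−i].
r[1] = 1
r[2] = 4
r[3] = 7
r[4] = 8  (first piece 1, then r[3]=7)
r[5] = 11  (first piece 2, then r[3]=7)
r[6] = 14  (first piece 3, then r[3]=7)
r[7] = 15  (first piece 1, then r[6]=14)
One optimal cutting: 3 + 3 + 1 → €7 + €7 + €1 = €15.

15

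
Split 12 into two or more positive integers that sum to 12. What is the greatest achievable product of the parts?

81

Define f[k] = max over 1≤i<k of i · max(k−i, f[k−i]); the inner max lets the remainder stay uncut if that's better.
Small cases: f[2]=1, f[3]=2, f[4]=4, f[5]=6, f[6]=9, f[7]=12.
f[8] = max(1×12, 2×9, 3×6, …, 6×2, 7×1) = 18
f[9] = max(1×18, 2×12, 3×9, …, 7×2, 8×1) = 27
f[10] = max(1×27, 2×18, 3×12, …, 8×2, 9×1) = 36
f[11] = max(1×36, 2×27, 3×18, …, 9×2, 10×1) = 54
f[12] = max(1×54, 2×36, 3×27, …, 10×2, 11×1) = 81
One optimal split: 3 + 3 + 3 + 3; product 3×3×3×3 = 81.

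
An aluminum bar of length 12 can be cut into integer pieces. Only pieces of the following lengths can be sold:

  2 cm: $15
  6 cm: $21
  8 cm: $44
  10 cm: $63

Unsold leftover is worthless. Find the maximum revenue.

Let r[k] be the best obtainable value from length k. For each k, try every first piece i and keep the best of price[i] + r[k−i].
r[1] = 0
r[2] = 15
r[3] = 15
r[4] = 30  (first piece 2, then r[2]=15)
r[5] = 30
r[6] = max(15+30, 21+0) = 45
r[7] = max(15+30, 21+0) = 45
r[8] = max(15+45, 21+15, 44+0) = 60
r[9] = max(15+45, 21+15, 44+0) = 60
r[10] = max(15+60, 21+30, 44+15, 63+0) = 75
r[11] = max(15+60, 21+30, 44+15, 63+0) = 75
r[12] = max(15+75, 21+45, 44+30, 63+15) = 90
One optimal cutting: 2 + 2 + 2 + 2 + 2 + 2 → $90.

90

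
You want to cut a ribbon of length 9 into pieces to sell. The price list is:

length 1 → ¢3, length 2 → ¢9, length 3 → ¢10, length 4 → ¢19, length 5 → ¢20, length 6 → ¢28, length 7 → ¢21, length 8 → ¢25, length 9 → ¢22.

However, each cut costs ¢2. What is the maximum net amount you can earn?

37

Let v[k] be the best obtainable value from length k. For each k, try every first piece i and keep the best of price[i] + v[k−i] minus the 2 cut fee when i<k.
v[1] = 3
v[2] = max(3+3-2, 9+0) = 9
v[3] = max(3+9-2, 9+3-2, 10+0) = 10
v[4] = max(3+10-2, 9+9-2, 10+3-2, 19+0) = 19
v[5] = max(3+19-2, 9+10-2, 10+9-2, 19+3-2, 20+0) = 20
v[6] = max(3+20-2, 9+19-2, 10+10-2, 19+9-2, 20+3-2, 28+0) = 28
v[7] = max(3+28-2, 9+20-2, 10+19-2, …, 28+3-2, 21+0) = 29
v[8] = max(3+29-2, 9+28-2, 10+20-2, …, 21+3-2, 25+0) = 36
v[9] = max(3+36-2, 9+29-2, 10+28-2, …, 25+3-2, 22+0) = 37
One optimal plan: pieces 4 + 4 + 1 (2 cuts) → ¢41 − ¢4 = ¢37.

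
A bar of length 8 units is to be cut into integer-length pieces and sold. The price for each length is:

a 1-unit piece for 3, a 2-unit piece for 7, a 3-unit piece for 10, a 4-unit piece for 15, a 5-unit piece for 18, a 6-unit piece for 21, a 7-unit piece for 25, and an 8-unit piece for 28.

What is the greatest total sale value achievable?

Build v[k] bottom-up: v[k] = max over allowed piece i of (p[i] + v[k−i]).
v[1] = 3
v[2] = 7
v[3] = 10  (first piece 1, then v[2]=7)
v[4] = 15
v[5] = 18  (first piece 1, then v[4]=15)
v[6] = 22  (first piece 2, then v[4]=15)
v[7] = 25  (first piece 1, then v[6]=22)
v[8] = 30  (first piece 4, then v[4]=15)
One optimal cutting: 4 + 4 → 15 + 15 = 30.

30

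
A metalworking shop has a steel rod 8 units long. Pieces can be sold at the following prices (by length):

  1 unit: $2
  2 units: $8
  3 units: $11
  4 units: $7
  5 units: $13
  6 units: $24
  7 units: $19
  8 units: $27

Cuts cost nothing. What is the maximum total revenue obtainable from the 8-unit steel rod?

32

Let r[k] be the best obtainable value from length k. For each k, try every first piece i and keep the best of price[i] + r[k−i].
r[1] = 2
r[2] = max(2+2, 8+0) = 8
r[3] = max(2+8, 8+2, 11+0) = 11
r[4] = max(2+11, 8+8, 11+2, 7+0) = 16
r[5] = max(2+16, 8+11, 11+8, 7+2, 13+0) = 19
r[6] = max(2+19, 8+16, 11+11, 7+8, 13+2, 24+0) = 24
r[7] = max(2+24, 8+19, 11+16, …, 24+2, 19+0) = 27
r[8] = max(2+27, 8+24, 11+19, …, 19+2, 27+0) = 32
One optimal cutting: 2 + 2 + 2 + 2 → $8 + $8 + $8 + $8 = $32.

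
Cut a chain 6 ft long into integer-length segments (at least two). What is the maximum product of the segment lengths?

9

Let prod[k] be the best product for length k (with at least one cut). For each first piece i, the rest contributes max(k−i, prod[k−i]).
prod[2] = 1*max(1,0) = 1*1 = 1
prod[3] = 1*max(2,1) = 1*2 = 2
prod[4] = 2*max(2,1) = 2*2 = 4
prod[5] = 2*max(3,2) = 2*3 = 6
prod[6] = 3*max(3,2) = 3*3 = 9
One optimal split: 3 + 3; product 3*3 = 9.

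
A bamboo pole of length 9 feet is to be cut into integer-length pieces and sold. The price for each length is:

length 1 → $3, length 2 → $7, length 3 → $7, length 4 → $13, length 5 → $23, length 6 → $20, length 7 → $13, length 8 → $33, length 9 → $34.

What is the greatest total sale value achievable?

37

Let best[k] be the best obtainable value from length k. For each k, try every first piece i and keep the best of price[i] + best[k−i].
best[1] = 3
best[2] = max(3+3, 7+0) = 7
best[3] = max(3+7, 7+3, 7+0) = 10
best[4] = max(3+10, 7+7, 7+3, 13+0) = 14
best[5] = max(3+14, 7+10, 7+7, 13+3, 23+0) = 23
best[6] = max(3+23, 7+14, 7+10, 13+7, 23+3, 20+0) = 26
best[7] = max(3+26, 7+23, 7+14, …, 20+3, 13+0) = 30
best[8] = max(3+30, 7+26, 7+23, …, 13+3, 33+0) = 33
best[9] = max(3+33, 7+30, 7+26, …, 33+3, 34+0) = 37
One optimal cutting: 5 + 2 + 2 → $23 + $7 + $7 = $37.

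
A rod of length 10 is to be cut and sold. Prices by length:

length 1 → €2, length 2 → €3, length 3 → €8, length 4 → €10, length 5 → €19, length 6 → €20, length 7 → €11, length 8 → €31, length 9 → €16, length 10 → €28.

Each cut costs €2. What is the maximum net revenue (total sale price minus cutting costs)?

36

Consider every possible first cut. net[k] is the best of p[i]+net[k−i] over all sellable i≤k, charging 2 whenever i<k.
net[1] = 2
net[2] = max(2+2-2, 3+0) = 3
net[3] = max(2+3-2, 3+2-2, 8+0) = 8
net[4] = max(2+8-2, 3+3-2, 8+2-2, 10+0) = 10
net[5] = max(2+10-2, 3+8-2, 8+3-2, 10+2-2, 19+0) = 19
net[6] = max(2+19-2, 3+10-2, 8+8-2, 10+3-2, 19+2-2, 20+0) = 20
net[7] = max(2+20-2, 3+19-2, 8+10-2, …, 20+2-2, 11+0) = 20
net[8] = max(2+20-2, 3+20-2, 8+19-2, …, 11+2-2, 31+0) = 31
net[9] = max(2+31-2, 3+20-2, 8+20-2, …, 31+2-2, 16+0) = 31
net[10] = max(2+31-2, 3+31-2, 8+20-2, …, 16+2-2, 28+0) = 36
One optimal plan: pieces 5 + 5 (1 cut) → €38 − €2 = €36.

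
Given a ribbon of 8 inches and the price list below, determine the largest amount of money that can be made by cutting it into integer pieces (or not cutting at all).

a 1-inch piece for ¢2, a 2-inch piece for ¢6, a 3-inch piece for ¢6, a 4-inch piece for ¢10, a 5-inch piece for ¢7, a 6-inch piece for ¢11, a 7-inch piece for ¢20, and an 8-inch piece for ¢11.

Let r[k] be the best obtainable value from length k. For each k, try every first piece i and keep the best of price[i] + r[k−i].
r[1] = 2
r[2] = 6
r[3] = 8  (first piece 1, then r[2]=6)
r[4] = 12  (first piece 2, then r[2]=6)
r[5] = 14  (first piece 1, then r[4]=12)
r[6] = 18  (first piece 2, then r[4]=12)
r[7] = 20  (first piece 1, then r[6]=18)
r[8] = 24  (first piece 2, then r[6]=18)
One optimal cutting: 2 + 2 + 2 + 2 → ¢6 + ¢6 + ¢6 + ¢6 = ¢24.

24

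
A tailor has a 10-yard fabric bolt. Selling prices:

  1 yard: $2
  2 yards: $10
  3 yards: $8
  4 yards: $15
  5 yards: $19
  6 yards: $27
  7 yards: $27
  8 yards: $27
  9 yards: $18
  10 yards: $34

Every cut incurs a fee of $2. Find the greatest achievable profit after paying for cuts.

Let v[k] be the best obtainable value from length k. For each k, try every first piece i and keep the best of price[i] + v[k−i] minus the 2 cut fee when i<k.
v[1] = 2
v[2] = max(2+2-2, 10+0) = 10
v[3] = max(2+10-2, 10+2-2, 8+0) = 10
v[4] = max(2+10-2, 10+10-2, 8+2-2, 15+0) = 18
v[5] = max(2+18-2, 10+10-2, 8+10-2, 15+2-2, 19+0) = 19
v[6] = max(2+19-2, 10+18-2, 8+10-2, 15+10-2, 19+2-2, 27+0) = 27
v[7] = max(2+27-2, 10+19-2, 8+18-2, …, 27+2-2, 27+0) = 27
v[8] = max(2+27-2, 10+27-2, 8+19-2, …, 27+2-2, 27+0) = 35
v[9] = max(2+35-2, 10+27-2, 8+27-2, …, 27+2-2, 18+0) = 35
v[10] = max(2+35-2, 10+35-2, 8+27-2, …, 18+2-2, 34+0) = 43
One optimal plan: pieces 6 + 2 + 2 (2 cuts) → $47 − $4 = $43.

43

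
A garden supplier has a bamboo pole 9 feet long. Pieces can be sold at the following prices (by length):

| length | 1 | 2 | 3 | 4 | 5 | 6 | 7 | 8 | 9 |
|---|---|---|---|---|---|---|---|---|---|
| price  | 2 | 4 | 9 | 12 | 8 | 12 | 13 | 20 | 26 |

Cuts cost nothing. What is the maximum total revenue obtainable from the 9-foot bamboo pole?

27

Build v[k] bottom-up: v[k] = max over allowed piece i of (p[i] + v[k−i]).
v[1] = 2
v[2] = max(2+2, 4+0) = 4
v[3] = max(2+4, 4+2, 9+0) = 9
v[4] = max(2+9, 4+4, 9+2, 12+0) = 12
v[5] = max(2+12, 4+9, 9+4, 12+2, 8+0) = 14
v[6] = max(2+14, 4+12, 9+9, 12+4, 8+2, 12+0) = 18
v[7] = max(2+18, 4+14, 9+12, …, 12+2, 13+0) = 21
v[8] = max(2+21, 4+18, 9+14, …, 13+2, 20+0) = 24
v[9] = max(2+24, 4+21, 9+18, …, 20+2, 26+0) = 27
One optimal cutting: 3 + 3 + 3 → $9 + $9 + $9 = $27.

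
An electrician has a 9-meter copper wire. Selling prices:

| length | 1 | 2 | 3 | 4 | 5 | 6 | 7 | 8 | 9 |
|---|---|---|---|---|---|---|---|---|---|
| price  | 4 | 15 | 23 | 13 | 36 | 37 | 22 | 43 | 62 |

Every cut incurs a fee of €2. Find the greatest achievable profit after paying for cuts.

65

Consider every possible first cut. net[k] is the best of p[i]+net[k−i] over all sellable i≤k, charging 2 whenever i<k.
net[1] = 4
net[2] = max(4+4-2, 15+0) = 15
net[3] = max(4+15-2, 15+4-2, 23+0) = 23
net[4] = max(4+23-2, 15+15-2, 23+4-2, 13+0) = 28
net[5] = max(4+28-2, 15+23-2, 23+15-2, 13+4-2, 36+0) = 36
net[6] = max(4+36-2, 15+28-2, 23+23-2, 13+15-2, 36+4-2, 37+0) = 44
net[7] = max(4+44-2, 15+36-2, 23+28-2, …, 37+4-2, 22+0) = 49
net[8] = max(4+49-2, 15+44-2, 23+36-2, …, 22+4-2, 43+0) = 57
net[9] = max(4+57-2, 15+49-2, 23+44-2, …, 43+4-2, 62+0) = 65
One optimal plan: pieces 3 + 3 + 3 (2 cuts) → €69 − €4 = €65.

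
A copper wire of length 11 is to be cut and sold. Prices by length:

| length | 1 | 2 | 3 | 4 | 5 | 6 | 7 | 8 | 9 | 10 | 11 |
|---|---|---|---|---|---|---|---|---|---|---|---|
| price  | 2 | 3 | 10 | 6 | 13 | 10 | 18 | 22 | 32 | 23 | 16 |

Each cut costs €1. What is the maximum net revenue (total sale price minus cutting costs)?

Build net[k] bottom-up: net[k] = max over allowed piece i of (p[i] + net[k−i]) − 1 per cut.
net[1] = 2
net[2] = max(2+2-1, 3+0) = 3
net[3] = max(2+3-1, 3+2-1, 10+0) = 10
net[4] = max(2+10-1, 3+3-1, 10+2-1, 6+0) = 11
net[5] = max(2+11-1, 3+10-1, 10+3-1, 6+2-1, 13+0) = 13
net[6] = max(2+13-1, 3+11-1, 10+10-1, 6+3-1, 13+2-1, 10+0) = 19
net[7] = max(2+19-1, 3+13-1, 10+11-1, …, 10+2-1, 18+0) = 20
net[8] = max(2+20-1, 3+19-1, 10+13-1, …, 18+2-1, 22+0) = 22
net[9] = max(2+22-1, 3+20-1, 10+19-1, …, 22+2-1, 32+0) = 32
net[10] = max(2+32-1, 3+22-1, 10+20-1, …, 32+2-1, 23+0) = 33
net[11] = max(2+33-1, 3+32-1, 10+22-1, …, 23+2-1, 16+0) = 34
One optimal plan: pieces 9 + 1 + 1 (2 cuts) → €36 − €2 = €34.

34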